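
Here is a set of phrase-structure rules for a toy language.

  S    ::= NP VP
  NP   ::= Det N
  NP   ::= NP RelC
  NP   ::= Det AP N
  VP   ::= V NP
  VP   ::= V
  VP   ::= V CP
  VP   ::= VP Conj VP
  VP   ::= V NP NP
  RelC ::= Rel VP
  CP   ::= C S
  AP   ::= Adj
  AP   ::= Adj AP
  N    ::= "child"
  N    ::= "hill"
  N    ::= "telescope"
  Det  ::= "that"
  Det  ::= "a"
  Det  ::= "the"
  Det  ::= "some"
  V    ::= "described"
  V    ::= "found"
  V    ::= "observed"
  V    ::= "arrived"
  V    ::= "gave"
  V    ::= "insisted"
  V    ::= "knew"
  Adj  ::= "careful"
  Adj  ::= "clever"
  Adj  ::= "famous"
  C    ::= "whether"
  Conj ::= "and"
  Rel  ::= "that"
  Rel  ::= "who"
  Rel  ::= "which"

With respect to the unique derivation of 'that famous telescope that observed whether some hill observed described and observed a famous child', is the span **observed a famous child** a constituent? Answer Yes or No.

Yes

[S [NP [NP [Det that] [AP [Adj famous]] [N telescope]] [RelC [Rel that] [VP [V observed] [CP [C whether] [S [NP [Det some] [N hill]] [VP [V observed]]]]]]] [VP [VP [V described]] [Conj and] [VP [V observed] [NP [Det a] [AP [Adj famous]] [N child]]]]]
The words 'observed a famous child' are exhaustively dominated by a single VP node (built by VP → V NP), so they form a constituent.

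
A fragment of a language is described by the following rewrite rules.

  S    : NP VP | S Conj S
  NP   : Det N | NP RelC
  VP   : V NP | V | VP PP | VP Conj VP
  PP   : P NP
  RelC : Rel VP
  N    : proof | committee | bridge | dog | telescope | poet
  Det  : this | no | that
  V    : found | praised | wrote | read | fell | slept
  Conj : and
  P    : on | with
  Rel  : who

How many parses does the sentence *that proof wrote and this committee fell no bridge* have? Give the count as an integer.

[S [S [NP [Det that] [N proof]] [VP [V wrote]]] [Conj and] [S [NP [Det this] [N committee]] [VP [V fell] [NP [Det no] [N bridge]]]]]
No rule offers an alternative attachment or grouping for any span, so this is the only derivation.

1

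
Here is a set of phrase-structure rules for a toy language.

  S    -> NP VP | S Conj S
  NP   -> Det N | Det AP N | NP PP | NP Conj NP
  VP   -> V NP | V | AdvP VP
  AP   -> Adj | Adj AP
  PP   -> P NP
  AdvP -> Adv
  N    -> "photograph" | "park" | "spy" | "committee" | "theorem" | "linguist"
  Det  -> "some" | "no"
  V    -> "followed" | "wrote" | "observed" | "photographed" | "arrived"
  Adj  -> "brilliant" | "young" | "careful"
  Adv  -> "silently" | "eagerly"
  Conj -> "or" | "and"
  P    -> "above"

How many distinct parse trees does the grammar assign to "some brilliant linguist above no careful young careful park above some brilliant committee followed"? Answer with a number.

2

The two bracketings:
[S [NP [NP [Det some] [AP [Adj brilliant]] [N linguist]] [PP [P above] [NP [NP [Det no] [AP [Adj careful] [AP [Adj young] [AP [Adj careful]]]] [N park]] [PP [P above] [NP [Det some] [AP [Adj brilliant]] [N committee]]]]]] [VP [V followed]]]
[S [NP [NP [NP [Det some] [AP [Adj brilliant]] [N linguist]] [PP [P above] [NP [Det no] [AP [Adj careful] [AP [Adj young] [AP [Adj careful]]]] [N park]]]] [PP [P above] [NP [Det some] [AP [Adj brilliant]] [N committee]]]] [VP [V followed]]]
The trees differ in how a recursive rule is bracketed over the same span.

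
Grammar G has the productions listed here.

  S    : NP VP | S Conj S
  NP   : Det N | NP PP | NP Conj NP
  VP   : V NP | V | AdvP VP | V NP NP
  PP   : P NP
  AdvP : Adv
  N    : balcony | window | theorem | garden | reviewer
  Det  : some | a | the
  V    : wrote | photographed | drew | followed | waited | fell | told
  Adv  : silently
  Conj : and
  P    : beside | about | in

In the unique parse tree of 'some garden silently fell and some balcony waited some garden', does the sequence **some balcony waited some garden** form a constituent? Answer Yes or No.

Yes

[S [S [NP [Det some] [N garden]] [VP [AdvP [Adv silently]] [VP [V fell]]]] [Conj and] [S [NP [Det some] [N balcony]] [VP [V waited] [NP [Det some] [N garden]]]]]
The words 'some balcony waited some garden' are exhaustively dominated by a single S node (built by S → NP VP), so they form a constituent.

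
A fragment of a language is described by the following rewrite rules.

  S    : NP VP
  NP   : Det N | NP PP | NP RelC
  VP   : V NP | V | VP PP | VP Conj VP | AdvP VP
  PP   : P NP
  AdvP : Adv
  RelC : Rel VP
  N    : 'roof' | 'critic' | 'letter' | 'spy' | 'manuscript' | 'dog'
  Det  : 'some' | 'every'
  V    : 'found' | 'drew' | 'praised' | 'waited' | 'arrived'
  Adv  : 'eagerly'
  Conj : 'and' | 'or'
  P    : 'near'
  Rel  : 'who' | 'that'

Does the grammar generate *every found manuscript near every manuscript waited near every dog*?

A Det word can never sit immediately before a V word in any string this grammar generates, so the substring 'every found' rules out a derivation.

Ungrammatical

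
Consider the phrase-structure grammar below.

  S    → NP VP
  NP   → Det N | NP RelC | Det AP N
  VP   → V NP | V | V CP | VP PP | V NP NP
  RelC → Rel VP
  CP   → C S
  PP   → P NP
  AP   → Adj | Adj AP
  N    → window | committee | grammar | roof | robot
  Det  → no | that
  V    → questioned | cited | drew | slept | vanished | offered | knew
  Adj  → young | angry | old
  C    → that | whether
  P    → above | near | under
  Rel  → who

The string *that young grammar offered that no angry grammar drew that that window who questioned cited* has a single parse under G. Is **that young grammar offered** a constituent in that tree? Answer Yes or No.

[S [NP [Det that] [AP [Adj young]] [N grammar]] [VP [V offered] [CP [C that] [S [NP [Det no] [AP [Adj angry]] [N grammar]] [VP [V drew] [CP [C that] [S [NP [NP [Det that] [N window]] [RelC [Rel who] [VP [V questioned]]]] [VP [V cited]]]]]]]]]
The smallest constituent containing 'that young grammar offered' is the S spanning 'that young grammar offered that no angry grammar drew that that window who questioned cited'; no single node in the tree dominates exactly the given words.

No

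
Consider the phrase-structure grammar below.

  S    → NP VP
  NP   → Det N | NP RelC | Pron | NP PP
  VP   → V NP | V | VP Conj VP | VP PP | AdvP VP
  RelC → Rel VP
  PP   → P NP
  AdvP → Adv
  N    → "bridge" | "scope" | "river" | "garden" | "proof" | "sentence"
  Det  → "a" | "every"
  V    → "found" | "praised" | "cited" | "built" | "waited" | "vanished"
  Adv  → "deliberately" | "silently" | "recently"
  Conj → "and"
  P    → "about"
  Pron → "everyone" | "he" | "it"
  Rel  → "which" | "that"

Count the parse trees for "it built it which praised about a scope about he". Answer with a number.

Two of the 9 distinct bracketings:
[S [NP [Pron it]] [VP [V built] [NP [NP [Pron it]] [RelC [Rel which] [VP [VP [V praised]] [PP [P about] [NP [NP [Det a] [N scope]] [PP [P about] [NP [Pron he]]]]]]]]]]
[S [NP [Pron it]] [VP [V built] [NP [NP [Pron it]] [RelC [Rel which] [VP [VP [VP [V praised]] [PP [P about] [NP [Det a] [N scope]]]] [PP [P about] [NP [Pron he]]]]]]]]
The difference turns on whether NP → NP PP is used at the relevant span, versus an alternative expansion of NP.

9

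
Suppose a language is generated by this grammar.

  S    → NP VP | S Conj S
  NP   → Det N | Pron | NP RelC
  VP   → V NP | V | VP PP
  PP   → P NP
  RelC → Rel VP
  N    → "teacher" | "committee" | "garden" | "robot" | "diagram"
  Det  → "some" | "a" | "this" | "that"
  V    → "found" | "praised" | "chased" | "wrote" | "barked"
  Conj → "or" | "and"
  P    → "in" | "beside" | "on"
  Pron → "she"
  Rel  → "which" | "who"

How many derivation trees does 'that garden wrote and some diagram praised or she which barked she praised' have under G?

2

The two bracketings:
[S [S [NP [Det that] [N garden]] [VP [V wrote]]] [Conj and] [S [S [NP [Det some] [N diagram]] [VP [V praised]]] [Conj or] [S [NP [NP [Pron she]] [RelC [Rel which] [VP [V barked] [NP [Pron she]]]]] [VP [V praised]]]]]
[S [S [S [NP [Det that] [N garden]] [VP [V wrote]]] [Conj and] [S [NP [Det some] [N diagram]] [VP [V praised]]]] [Conj or] [S [NP [NP [Pron she]] [RelC [Rel which] [VP [V barked] [NP [Pron she]]]]] [VP [V praised]]]]
The trees differ in how a recursive rule is bracketed over the same span.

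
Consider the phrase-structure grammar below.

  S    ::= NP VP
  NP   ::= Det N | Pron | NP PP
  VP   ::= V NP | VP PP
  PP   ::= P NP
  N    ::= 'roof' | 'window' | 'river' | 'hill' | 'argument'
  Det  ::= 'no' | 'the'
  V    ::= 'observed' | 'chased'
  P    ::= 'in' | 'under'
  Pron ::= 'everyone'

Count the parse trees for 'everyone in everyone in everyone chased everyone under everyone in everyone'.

Two of the 10 distinct bracketings:
[S [NP [NP [Pron everyone]] [PP [P in] [NP [NP [Pron everyone]] [PP [P in] [NP [Pron everyone]]]]]] [VP [V chased] [NP [NP [Pron everyone]] [PP [P under] [NP [NP [Pron everyone]] [PP [P in] [NP [Pron everyone]]]]]]]]
[S [NP [NP [Pron everyone]] [PP [P in] [NP [NP [Pron everyone]] [PP [P in] [NP [Pron everyone]]]]]] [VP [V chased] [NP [NP [NP [Pron everyone]] [PP [P under] [NP [Pron everyone]]]] [PP [P in] [NP [Pron everyone]]]]]]
The trees differ in how a recursive rule is bracketed over the same span.

10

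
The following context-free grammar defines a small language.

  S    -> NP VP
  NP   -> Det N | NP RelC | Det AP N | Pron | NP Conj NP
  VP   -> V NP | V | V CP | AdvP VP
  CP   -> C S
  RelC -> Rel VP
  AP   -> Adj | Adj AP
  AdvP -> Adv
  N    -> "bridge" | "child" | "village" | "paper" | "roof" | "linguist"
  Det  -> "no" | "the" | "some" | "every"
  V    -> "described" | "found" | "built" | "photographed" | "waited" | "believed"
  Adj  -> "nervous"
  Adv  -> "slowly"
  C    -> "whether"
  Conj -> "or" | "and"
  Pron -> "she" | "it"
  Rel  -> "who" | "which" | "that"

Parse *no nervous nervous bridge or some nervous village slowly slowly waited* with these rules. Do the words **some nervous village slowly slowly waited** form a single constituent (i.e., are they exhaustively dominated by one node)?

[S [NP [NP [Det no] [AP [Adj nervous] [AP [Adj nervous]]] [N bridge]] [Conj or] [NP [Det some] [AP [Adj nervous]] [N village]]] [VP [AdvP [Adv slowly]] [VP [AdvP [Adv slowly]] [VP [V waited]]]]]
The smallest constituent containing 'some nervous village slowly slowly waited' is the S spanning 'no nervous nervous bridge or some nervous village slowly slowly waited'; no single node in the tree dominates exactly the given words.

No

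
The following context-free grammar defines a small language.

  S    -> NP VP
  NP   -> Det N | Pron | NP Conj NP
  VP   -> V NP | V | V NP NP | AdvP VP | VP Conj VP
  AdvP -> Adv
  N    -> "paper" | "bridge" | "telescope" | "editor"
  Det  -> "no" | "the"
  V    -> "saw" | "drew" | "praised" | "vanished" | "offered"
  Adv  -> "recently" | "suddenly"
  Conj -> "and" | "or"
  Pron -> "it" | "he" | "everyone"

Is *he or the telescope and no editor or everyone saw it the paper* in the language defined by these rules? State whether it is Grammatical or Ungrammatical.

[S [NP [NP [Pron he]] [Conj or] [NP [NP [Det the] [N telescope]] [Conj and] [NP [NP [Det no] [N editor]] [Conj or] [NP [Pron everyone]]]]] [VP [V saw] [NP [Pron it]] [NP [Det the] [N paper]]]]
Every word is introduced by a lexical rule and the phrasal rules combine the resulting categories into a single S.

Grammatical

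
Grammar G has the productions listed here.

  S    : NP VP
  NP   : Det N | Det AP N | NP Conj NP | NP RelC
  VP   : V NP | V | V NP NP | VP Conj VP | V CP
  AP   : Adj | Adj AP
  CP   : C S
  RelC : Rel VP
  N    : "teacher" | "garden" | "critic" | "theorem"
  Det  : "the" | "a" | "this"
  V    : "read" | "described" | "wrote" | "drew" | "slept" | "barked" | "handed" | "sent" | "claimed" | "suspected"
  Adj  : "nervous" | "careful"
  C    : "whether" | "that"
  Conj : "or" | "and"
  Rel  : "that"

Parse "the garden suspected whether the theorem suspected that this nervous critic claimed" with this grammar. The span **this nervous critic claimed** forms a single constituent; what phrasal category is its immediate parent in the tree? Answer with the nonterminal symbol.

CP

[S [NP [Det the] [N garden]] [VP [V suspected] [CP [C whether] [S [NP [Det the] [N theorem]] [VP [V suspected] [CP [C that] [S [NP [Det this] [AP [Adj nervous]] [N critic]] [VP [V claimed]]]]]]]]]
The span 'this nervous critic claimed' is the S node built by S → NP VP.
Its mother is the CP built by CP → C S.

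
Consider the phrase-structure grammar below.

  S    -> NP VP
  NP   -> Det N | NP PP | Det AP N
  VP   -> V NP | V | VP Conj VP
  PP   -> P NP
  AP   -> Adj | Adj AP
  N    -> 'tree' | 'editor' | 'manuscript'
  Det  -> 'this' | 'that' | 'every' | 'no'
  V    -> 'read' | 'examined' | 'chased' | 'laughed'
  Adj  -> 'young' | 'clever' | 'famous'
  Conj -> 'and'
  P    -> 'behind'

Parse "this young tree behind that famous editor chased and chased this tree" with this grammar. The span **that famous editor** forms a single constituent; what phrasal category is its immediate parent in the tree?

S
  NP
    NP
      Det: this
      AP
        Adj: young
      N: tree
    PP
      P: behind
      NP
        Det: that
        AP
          Adj: famous
        N: editor
  VP
    VP
      V: chased
    Conj: and
    VP
      V: chased
      NP
        Det: this
        N: tree
The span 'that famous editor' is the NP node built by NP → Det AP N.
Its mother is the PP built by PP → P NP.

PP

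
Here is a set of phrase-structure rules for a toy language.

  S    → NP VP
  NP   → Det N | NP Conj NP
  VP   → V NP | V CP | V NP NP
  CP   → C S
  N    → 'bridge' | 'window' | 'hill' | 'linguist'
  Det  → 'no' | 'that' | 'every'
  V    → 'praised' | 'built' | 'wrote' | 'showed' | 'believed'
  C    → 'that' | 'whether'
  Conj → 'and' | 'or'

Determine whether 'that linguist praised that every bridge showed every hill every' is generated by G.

Ungrammatical

For S → NP VP, the only prefix that parses as NP is 'that linguist', but the remainder 'praised that every bridge showed every hill every' is not a VP under these rules.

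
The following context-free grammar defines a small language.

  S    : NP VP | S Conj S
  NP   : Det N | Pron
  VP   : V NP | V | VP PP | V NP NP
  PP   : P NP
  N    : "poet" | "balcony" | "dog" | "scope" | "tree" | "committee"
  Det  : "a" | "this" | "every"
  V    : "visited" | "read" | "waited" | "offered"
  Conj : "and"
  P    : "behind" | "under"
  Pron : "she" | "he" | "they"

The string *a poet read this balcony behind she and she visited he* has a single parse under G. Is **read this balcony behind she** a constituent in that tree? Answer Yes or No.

Yes

[S [S [NP [Det a] [N poet]] [VP [VP [V read] [NP [Det this] [N balcony]]] [PP [P behind] [NP [Pron she]]]]] [Conj and] [S [NP [Pron she]] [VP [V visited] [NP [Pron he]]]]]
The words 'read this balcony behind she' are exhaustively dominated by a single VP node (built by VP → VP PP), so they form a constituent.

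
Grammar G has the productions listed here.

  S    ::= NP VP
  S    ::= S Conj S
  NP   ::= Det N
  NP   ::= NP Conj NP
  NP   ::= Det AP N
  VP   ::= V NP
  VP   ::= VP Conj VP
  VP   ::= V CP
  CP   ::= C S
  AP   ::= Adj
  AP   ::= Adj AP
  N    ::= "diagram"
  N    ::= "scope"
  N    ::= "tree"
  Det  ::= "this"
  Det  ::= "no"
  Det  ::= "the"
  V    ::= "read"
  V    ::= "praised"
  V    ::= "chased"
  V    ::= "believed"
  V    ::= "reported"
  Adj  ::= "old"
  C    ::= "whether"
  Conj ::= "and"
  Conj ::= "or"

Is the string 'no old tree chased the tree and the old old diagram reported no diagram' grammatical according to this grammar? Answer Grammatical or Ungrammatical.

Grammatical

[S [S [NP [Det no] [AP [Adj old]] [N tree]] [VP [V chased] [NP [Det the] [N tree]]]] [Conj and] [S [NP [Det the] [AP [Adj old] [AP [Adj old]]] [N diagram]] [VP [V reported] [NP [Det no] [N diagram]]]]]
Each bracket corresponds to one application of a listed rule, so the string is derivable from S.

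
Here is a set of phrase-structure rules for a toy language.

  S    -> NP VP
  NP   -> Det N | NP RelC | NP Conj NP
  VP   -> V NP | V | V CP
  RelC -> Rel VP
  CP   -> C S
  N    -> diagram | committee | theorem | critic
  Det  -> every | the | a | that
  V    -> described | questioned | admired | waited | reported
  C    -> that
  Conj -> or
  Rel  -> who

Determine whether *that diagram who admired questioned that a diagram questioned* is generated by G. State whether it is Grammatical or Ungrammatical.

S
  NP
    NP
      Det: that
      N: diagram
    RelC
      Rel: who
      VP
        V: admired
  VP
    V: questioned
    CP
      C: that
      S
        NP
          Det: a
          N: diagram
        VP
          V: questioned
The bracketing above is licensed at every node by one of the given productions, with S at the root.

Grammatical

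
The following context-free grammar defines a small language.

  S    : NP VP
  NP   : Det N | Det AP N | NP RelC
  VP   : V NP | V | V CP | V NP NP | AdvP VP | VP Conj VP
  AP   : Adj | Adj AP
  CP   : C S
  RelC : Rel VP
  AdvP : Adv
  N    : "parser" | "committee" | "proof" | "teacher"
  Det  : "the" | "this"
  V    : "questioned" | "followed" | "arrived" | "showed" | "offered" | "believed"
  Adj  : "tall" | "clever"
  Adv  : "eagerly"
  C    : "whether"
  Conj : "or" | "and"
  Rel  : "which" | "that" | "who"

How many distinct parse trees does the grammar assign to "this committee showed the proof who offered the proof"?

2

The two bracketings:
[S [NP [Det this] [N committee]] [VP [V showed] [NP [NP [Det the] [N proof]] [RelC [Rel who] [VP [V offered] [NP [Det the] [N proof]]]]]]]
[S [NP [Det this] [N committee]] [VP [V showed] [NP [NP [Det the] [N proof]] [RelC [Rel who] [VP [V offered]]]] [NP [Det the] [N proof]]]]
The difference turns on whether VP → V is used at the relevant span, versus an alternative expansion of VP.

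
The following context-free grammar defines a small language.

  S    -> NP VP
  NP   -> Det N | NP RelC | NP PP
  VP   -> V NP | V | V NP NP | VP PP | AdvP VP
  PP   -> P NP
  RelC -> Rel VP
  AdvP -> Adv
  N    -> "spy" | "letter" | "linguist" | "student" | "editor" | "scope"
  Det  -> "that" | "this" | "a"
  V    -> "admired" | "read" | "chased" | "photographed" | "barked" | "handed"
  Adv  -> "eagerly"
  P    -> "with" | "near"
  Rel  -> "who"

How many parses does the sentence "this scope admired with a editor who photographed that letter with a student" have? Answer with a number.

4

Two of the 4 distinct bracketings:
[S [NP [Det this] [N scope]] [VP [VP [V admired]] [PP [P with] [NP [NP [Det a] [N editor]] [RelC [Rel who] [VP [V photographed] [NP [NP [Det that] [N letter]] [PP [P with] [NP [Det a] [N student]]]]]]]]]]
[S [NP [Det this] [N scope]] [VP [VP [V admired]] [PP [P with] [NP [NP [Det a] [N editor]] [RelC [Rel who] [VP [VP [V photographed] [NP [Det that] [N letter]]] [PP [P with] [NP [Det a] [N student]]]]]]]]]
The difference turns on whether NP → NP PP is used at the relevant span, versus an alternative expansion of NP.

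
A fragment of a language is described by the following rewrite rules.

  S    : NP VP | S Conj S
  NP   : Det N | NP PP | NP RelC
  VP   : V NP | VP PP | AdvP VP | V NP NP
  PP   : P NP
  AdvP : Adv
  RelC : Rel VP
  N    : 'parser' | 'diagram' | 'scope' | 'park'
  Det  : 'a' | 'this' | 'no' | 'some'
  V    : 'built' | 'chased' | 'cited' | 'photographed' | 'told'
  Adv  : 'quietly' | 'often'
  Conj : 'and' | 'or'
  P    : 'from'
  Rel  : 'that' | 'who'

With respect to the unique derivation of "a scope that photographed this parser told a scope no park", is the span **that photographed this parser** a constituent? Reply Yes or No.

Yes

[S [NP [NP [Det a] [N scope]] [RelC [Rel that] [VP [V photographed] [NP [Det this] [N parser]]]]] [VP [V told] [NP [Det a] [N scope]] [NP [Det no] [N park]]]]
The words 'that photographed this parser' are exhaustively dominated by a single RelC node (built by RelC → Rel VP), so they form a constituent.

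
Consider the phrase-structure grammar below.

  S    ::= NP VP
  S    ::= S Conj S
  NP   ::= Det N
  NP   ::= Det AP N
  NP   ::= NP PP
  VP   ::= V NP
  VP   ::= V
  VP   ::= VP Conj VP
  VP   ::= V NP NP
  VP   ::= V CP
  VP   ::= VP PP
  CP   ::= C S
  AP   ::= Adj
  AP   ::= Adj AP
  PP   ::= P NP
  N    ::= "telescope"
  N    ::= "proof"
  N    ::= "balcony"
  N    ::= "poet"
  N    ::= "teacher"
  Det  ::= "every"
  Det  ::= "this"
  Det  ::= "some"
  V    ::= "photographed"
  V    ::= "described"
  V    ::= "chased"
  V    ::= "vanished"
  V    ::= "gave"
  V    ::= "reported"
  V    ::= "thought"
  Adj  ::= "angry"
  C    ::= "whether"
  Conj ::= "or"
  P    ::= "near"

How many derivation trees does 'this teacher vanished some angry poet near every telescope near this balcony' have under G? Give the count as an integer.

5

Two of the 5 distinct bracketings:
[S [NP [Det this] [N teacher]] [VP [V vanished] [NP [NP [Det some] [AP [Adj angry]] [N poet]] [PP [P near] [NP [NP [Det every] [N telescope]] [PP [P near] [NP [Det this] [N balcony]]]]]]]]
[S [NP [Det this] [N teacher]] [VP [V vanished] [NP [NP [NP [Det some] [AP [Adj angry]] [N poet]] [PP [P near] [NP [Det every] [N telescope]]]] [PP [P near] [NP [Det this] [N balcony]]]]]]
The trees differ in how a recursive rule is bracketed over the same span.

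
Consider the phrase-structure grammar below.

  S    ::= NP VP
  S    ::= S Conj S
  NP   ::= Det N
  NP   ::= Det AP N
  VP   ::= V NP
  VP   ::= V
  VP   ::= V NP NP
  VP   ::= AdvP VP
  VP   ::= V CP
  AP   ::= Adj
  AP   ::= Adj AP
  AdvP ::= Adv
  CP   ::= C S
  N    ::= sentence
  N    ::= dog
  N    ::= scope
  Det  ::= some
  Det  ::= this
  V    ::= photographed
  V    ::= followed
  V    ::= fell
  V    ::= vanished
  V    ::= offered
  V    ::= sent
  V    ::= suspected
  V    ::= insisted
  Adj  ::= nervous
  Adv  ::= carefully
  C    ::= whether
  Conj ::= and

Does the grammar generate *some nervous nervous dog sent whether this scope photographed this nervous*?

For S → NP VP, the only prefix that parses as NP is 'some nervous nervous dog', but the remainder 'sent whether this scope photographed this nervous' is not a VP under these rules. The alternative S rule S → S Conj S likewise has no satisfying split.

Ungrammatical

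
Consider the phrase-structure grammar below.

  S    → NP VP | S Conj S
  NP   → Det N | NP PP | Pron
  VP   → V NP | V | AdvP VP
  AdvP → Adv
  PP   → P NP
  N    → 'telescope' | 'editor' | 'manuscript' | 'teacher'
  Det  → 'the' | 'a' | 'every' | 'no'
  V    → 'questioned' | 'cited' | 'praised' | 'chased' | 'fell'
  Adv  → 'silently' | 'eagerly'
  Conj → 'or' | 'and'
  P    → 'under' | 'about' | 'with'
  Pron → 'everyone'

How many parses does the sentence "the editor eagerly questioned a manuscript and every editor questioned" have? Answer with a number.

[S [S [NP [Det the] [N editor]] [VP [AdvP [Adv eagerly]] [VP [V questioned] [NP [Det a] [N manuscript]]]]] [Conj and] [S [NP [Det every] [N editor]] [VP [V questioned]]]]
No rule offers an alternative attachment or grouping for any span, so this is the only derivation.

1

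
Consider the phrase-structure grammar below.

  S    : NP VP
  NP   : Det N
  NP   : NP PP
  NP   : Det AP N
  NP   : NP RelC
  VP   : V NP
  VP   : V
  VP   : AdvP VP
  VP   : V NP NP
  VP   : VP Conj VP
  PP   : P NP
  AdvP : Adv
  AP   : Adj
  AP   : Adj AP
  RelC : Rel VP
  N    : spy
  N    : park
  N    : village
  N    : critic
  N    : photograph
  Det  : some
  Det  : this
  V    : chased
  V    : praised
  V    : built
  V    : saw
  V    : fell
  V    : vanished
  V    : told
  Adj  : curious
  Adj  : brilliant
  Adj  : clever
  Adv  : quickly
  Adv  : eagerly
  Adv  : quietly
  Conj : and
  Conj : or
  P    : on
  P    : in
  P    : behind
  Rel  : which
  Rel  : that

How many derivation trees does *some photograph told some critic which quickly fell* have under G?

1

[S [NP [Det some] [N photograph]] [VP [V told] [NP [NP [Det some] [N critic]] [RelC [Rel which] [VP [AdvP [Adv quickly]] [VP [V fell]]]]]]]
No rule offers an alternative attachment or grouping for any span, so this is the only derivation.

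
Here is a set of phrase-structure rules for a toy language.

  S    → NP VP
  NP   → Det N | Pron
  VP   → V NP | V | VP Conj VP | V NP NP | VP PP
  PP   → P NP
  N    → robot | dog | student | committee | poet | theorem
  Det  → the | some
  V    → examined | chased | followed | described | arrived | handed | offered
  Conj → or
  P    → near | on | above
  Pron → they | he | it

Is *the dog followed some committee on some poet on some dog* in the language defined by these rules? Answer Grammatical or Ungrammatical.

[S [NP [Det the] [N dog]] [VP [VP [VP [V followed] [NP [Det some] [N committee]]] [PP [P on] [NP [Det some] [N poet]]]] [PP [P on] [NP [Det some] [N dog]]]]]
Every word is introduced by a lexical rule and the phrasal rules combine the resulting categories into a single S.

Grammatical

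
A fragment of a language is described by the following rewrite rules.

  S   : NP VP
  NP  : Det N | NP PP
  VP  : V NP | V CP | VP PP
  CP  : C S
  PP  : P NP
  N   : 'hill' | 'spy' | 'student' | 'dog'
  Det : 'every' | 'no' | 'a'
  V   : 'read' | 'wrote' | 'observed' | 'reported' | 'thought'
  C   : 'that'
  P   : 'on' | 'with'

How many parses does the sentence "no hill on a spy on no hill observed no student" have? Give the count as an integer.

The two bracketings:
[S [NP [NP [Det no] [N hill]] [PP [P on] [NP [NP [Det a] [N spy]] [PP [P on] [NP [Det no] [N hill]]]]]] [VP [V observed] [NP [Det no] [N student]]]]
[S [NP [NP [NP [Det no] [N hill]] [PP [P on] [NP [Det a] [N spy]]]] [PP [P on] [NP [Det no] [N hill]]]] [VP [V observed] [NP [Det no] [N student]]]]
The trees differ in how a recursive rule is bracketed over the same span.

2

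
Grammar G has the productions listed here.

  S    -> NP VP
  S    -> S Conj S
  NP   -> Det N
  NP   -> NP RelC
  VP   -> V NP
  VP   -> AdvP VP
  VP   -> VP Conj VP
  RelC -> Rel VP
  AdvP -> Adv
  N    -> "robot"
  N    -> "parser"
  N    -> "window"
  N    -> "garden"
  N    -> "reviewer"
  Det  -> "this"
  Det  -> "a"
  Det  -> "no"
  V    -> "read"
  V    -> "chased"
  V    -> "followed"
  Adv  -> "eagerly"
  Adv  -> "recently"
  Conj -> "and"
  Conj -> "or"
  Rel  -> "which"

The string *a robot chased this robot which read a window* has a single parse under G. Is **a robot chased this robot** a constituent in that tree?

[S [NP [Det a] [N robot]] [VP [V chased] [NP [NP [Det this] [N robot]] [RelC [Rel which] [VP [V read] [NP [Det a] [N window]]]]]]]
The smallest constituent containing 'a robot chased this robot' is the S spanning 'a robot chased this robot which read a window'; no single node in the tree dominates exactly the given words.

No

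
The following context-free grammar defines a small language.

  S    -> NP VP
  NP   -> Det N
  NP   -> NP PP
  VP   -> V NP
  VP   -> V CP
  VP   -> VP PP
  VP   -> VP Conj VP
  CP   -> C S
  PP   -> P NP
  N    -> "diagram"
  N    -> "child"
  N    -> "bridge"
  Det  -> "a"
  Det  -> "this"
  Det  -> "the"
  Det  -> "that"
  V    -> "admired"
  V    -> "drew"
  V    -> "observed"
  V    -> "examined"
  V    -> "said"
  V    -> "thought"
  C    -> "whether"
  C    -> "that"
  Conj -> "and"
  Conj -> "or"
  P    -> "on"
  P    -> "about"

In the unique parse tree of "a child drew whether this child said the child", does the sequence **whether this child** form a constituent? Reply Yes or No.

No

[S [NP [Det a] [N child]] [VP [V drew] [CP [C whether] [S [NP [Det this] [N child]] [VP [V said] [NP [Det the] [N child]]]]]]]
The smallest constituent containing 'whether this child' is the CP spanning 'whether this child said the child'; no single node in the tree dominates exactly the given words.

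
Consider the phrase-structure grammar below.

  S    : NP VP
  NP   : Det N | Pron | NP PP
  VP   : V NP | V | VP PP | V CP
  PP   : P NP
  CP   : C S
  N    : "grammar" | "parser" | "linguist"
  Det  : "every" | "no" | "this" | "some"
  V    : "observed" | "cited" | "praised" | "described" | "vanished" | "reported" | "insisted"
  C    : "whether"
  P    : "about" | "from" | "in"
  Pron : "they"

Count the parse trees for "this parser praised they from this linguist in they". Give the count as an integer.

5

Two of the 5 distinct bracketings:
[S [NP [Det this] [N parser]] [VP [V praised] [NP [NP [Pron they]] [PP [P from] [NP [NP [Det this] [N linguist]] [PP [P in] [NP [Pron they]]]]]]]]
[S [NP [Det this] [N parser]] [VP [V praised] [NP [NP [NP [Pron they]] [PP [P from] [NP [Det this] [N linguist]]]] [PP [P in] [NP [Pron they]]]]]]
The trees differ in how a recursive rule is bracketed over the same span.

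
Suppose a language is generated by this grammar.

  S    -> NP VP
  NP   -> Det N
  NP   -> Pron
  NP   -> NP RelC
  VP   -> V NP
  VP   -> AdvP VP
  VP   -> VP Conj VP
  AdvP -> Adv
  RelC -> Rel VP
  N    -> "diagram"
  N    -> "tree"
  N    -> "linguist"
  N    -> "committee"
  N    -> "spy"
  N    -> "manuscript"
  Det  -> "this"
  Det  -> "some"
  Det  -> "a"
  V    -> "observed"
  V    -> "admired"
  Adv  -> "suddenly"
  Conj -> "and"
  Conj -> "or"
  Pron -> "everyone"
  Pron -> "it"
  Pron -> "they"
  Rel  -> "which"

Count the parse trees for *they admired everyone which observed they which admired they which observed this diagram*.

5

Two of the 5 distinct bracketings:
[S [NP [Pron they]] [VP [V admired] [NP [NP [Pron everyone]] [RelC [Rel which] [VP [V observed] [NP [NP [Pron they]] [RelC [Rel which] [VP [V admired] [NP [NP [Pron they]] [RelC [Rel which] [VP [V observed] [NP [Det this] [N diagram]]]]]]]]]]]]]
[S [NP [Pron they]] [VP [V admired] [NP [NP [Pron everyone]] [RelC [Rel which] [VP [V observed] [NP [NP [NP [Pron they]] [RelC [Rel which] [VP [V admired] [NP [Pron they]]]]] [RelC [Rel which] [VP [V observed] [NP [Det this] [N diagram]]]]]]]]]]
The trees differ in how a recursive rule is bracketed over the same span.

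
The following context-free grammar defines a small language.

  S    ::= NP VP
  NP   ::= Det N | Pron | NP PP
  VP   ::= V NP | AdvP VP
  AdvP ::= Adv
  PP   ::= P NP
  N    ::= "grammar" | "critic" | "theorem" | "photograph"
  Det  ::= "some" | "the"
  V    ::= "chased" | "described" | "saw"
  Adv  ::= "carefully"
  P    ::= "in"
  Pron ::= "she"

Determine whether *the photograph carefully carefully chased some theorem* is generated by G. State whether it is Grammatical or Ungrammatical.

Grammatical

S
  NP
    Det: the
    N: photograph
  VP
    AdvP
      Adv: carefully
    VP
      AdvP
        Adv: carefully
      VP
        V: chased
        NP
          Det: some
          N: theorem
Each bracket corresponds to one application of a listed rule, so the string is derivable from S.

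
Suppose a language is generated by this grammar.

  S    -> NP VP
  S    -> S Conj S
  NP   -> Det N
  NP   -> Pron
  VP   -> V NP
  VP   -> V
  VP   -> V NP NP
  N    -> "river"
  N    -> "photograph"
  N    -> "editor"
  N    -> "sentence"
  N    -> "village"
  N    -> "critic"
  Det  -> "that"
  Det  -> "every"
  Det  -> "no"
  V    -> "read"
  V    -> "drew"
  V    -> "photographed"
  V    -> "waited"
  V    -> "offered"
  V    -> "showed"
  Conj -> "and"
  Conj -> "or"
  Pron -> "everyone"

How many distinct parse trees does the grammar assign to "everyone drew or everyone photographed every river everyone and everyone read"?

The two bracketings:
[S [S [NP [Pron everyone]] [VP [V drew]]] [Conj or] [S [S [NP [Pron everyone]] [VP [V photographed] [NP [Det every] [N river]] [NP [Pron everyone]]]] [Conj and] [S [NP [Pron everyone]] [VP [V read]]]]]
[S [S [S [NP [Pron everyone]] [VP [V drew]]] [Conj or] [S [NP [Pron everyone]] [VP [V photographed] [NP [Det every] [N river]] [NP [Pron everyone]]]]] [Conj and] [S [NP [Pron everyone]] [VP [V read]]]]
The trees differ in how a recursive rule is bracketed over the same span.

2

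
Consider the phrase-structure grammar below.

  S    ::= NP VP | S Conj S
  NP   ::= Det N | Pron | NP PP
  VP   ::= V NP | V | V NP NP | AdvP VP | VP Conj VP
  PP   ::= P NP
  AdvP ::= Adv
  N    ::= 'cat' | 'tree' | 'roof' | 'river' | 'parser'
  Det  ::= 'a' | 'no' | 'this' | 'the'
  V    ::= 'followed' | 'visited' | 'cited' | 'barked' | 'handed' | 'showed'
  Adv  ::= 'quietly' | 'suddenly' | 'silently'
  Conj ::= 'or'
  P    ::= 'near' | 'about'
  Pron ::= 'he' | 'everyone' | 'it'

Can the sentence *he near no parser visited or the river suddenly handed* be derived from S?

[S [S [NP [NP [Pron he]] [PP [P near] [NP [Det no] [N parser]]]] [VP [V visited]]] [Conj or] [S [NP [Det the] [N river]] [VP [AdvP [Adv suddenly]] [VP [V handed]]]]]
Each bracket corresponds to one application of a listed rule, so the string is derivable from S.

Grammatical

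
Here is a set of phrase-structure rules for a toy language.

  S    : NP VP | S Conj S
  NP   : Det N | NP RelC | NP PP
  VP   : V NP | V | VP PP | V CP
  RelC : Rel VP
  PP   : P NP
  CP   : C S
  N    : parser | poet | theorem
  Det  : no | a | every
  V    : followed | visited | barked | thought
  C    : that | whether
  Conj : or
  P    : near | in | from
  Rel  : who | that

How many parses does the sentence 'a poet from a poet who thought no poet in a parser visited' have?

7

Two of the 7 distinct bracketings:
[S [NP [NP [NP [Det a] [N poet]] [PP [P from] [NP [Det a] [N poet]]]] [RelC [Rel who] [VP [V thought] [NP [NP [Det no] [N poet]] [PP [P in] [NP [Det a] [N parser]]]]]]] [VP [V visited]]]
[S [NP [NP [NP [Det a] [N poet]] [PP [P from] [NP [Det a] [N poet]]]] [RelC [Rel who] [VP [VP [V thought] [NP [Det no] [N poet]]] [PP [P in] [NP [Det a] [N parser]]]]]] [VP [V visited]]]
The difference turns on whether VP → VP PP is used at the relevant span, versus an alternative expansion of VP.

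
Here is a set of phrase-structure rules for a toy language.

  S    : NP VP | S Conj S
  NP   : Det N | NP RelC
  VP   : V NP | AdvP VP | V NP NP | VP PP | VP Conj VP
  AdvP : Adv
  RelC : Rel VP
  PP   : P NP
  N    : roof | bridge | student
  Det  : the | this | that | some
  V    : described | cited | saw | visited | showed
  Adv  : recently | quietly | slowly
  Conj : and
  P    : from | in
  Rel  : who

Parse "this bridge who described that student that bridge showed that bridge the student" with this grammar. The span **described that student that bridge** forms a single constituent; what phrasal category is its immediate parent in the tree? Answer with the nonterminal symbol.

S
  NP
    NP
      Det: this
      N: bridge
    RelC
      Rel: who
      VP
        V: described
        NP
          Det: that
          N: student
        NP
          Det: that
          N: bridge
  VP
    V: showed
    NP
      Det: that
      N: bridge
    NP
      Det: the
      N: student
The span 'described that student that bridge' is the VP node built by VP → V NP NP.
Its mother is the RelC built by RelC → Rel VP.

RelC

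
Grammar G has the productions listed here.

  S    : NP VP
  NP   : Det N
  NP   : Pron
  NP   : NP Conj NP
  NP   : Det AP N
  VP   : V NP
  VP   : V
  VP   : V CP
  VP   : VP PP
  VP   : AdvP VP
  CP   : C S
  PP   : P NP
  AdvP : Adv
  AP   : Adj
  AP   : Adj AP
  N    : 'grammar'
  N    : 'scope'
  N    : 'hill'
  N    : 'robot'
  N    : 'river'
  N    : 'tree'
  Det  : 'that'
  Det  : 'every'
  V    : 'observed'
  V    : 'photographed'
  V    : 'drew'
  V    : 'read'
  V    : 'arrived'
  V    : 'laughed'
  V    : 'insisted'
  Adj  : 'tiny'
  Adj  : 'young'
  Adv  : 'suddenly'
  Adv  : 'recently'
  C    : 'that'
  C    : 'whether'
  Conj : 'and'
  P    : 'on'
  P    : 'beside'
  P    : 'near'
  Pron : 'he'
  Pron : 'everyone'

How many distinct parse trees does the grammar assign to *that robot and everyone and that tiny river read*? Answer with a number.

The two bracketings:
[S [NP [NP [Det that] [N robot]] [Conj and] [NP [NP [Pron everyone]] [Conj and] [NP [Det that] [AP [Adj tiny]] [N river]]]] [VP [V read]]]
[S [NP [NP [NP [Det that] [N robot]] [Conj and] [NP [Pron everyone]]] [Conj and] [NP [Det that] [AP [Adj tiny]] [N river]]] [VP [V read]]]
The trees differ in how a recursive rule is bracketed over the same span.

2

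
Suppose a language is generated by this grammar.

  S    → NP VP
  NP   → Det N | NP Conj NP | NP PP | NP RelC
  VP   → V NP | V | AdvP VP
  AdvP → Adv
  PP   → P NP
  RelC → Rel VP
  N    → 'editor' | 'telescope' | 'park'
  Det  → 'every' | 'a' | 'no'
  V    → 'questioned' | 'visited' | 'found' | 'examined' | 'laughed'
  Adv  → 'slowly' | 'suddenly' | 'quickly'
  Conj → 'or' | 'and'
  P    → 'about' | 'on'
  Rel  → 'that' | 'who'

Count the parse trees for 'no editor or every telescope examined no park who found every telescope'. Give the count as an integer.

[S [NP [NP [Det no] [N editor]] [Conj or] [NP [Det every] [N telescope]]] [VP [V examined] [NP [NP [Det no] [N park]] [RelC [Rel who] [VP [V found] [NP [Det every] [N telescope]]]]]]]
No rule offers an alternative attachment or grouping for any span, so this is the only derivation.

1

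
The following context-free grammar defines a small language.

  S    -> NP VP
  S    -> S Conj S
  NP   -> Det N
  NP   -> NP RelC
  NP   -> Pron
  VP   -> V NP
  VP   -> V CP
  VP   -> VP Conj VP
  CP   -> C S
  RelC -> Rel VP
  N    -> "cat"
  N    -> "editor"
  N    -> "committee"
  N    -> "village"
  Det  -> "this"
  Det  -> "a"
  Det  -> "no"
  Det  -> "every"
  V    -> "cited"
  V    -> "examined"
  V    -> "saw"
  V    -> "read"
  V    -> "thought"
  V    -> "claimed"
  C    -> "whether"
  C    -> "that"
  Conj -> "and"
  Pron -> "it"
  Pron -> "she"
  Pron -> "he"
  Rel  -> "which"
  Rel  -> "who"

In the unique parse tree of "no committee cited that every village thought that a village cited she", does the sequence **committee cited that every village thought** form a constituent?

No

[S [NP [Det no] [N committee]] [VP [V cited] [CP [C that] [S [NP [Det every] [N village]] [VP [V thought] [CP [C that] [S [NP [Det a] [N village]] [VP [V cited] [NP [Pron she]]]]]]]]]]
The smallest constituent containing 'committee cited that every village thought' is the S spanning 'no committee cited that every village thought that a village cited she'; no single node in the tree dominates exactly the given words.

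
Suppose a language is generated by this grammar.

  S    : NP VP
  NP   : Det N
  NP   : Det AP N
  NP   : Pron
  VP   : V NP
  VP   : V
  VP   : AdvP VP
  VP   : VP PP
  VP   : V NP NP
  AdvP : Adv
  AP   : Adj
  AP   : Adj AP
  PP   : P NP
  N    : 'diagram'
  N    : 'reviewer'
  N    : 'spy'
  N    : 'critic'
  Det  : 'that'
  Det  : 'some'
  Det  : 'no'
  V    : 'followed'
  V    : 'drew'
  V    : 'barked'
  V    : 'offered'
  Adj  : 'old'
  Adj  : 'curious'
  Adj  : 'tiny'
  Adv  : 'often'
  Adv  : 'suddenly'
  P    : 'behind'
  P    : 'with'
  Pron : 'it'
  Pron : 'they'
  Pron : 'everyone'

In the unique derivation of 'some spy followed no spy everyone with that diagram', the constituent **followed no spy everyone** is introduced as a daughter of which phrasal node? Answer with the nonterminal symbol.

VP

[S [NP [Det some] [N spy]] [VP [VP [V followed] [NP [Det no] [N spy]] [NP [Pron everyone]]] [PP [P with] [NP [Det that] [N diagram]]]]]
The span 'followed no spy everyone' is the VP node built by VP → V NP NP.
Its mother is the VP built by VP → VP PP.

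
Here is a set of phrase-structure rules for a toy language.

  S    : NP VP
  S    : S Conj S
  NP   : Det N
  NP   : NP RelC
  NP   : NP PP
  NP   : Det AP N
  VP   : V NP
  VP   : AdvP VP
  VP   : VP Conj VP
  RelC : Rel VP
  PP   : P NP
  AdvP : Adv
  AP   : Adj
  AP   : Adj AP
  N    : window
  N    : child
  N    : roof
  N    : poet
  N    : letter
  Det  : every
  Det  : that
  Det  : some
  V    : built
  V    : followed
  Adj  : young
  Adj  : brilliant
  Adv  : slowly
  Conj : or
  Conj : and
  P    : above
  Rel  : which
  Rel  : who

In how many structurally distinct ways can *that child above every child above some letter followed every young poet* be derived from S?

2

The two bracketings:
[S [NP [NP [Det that] [N child]] [PP [P above] [NP [NP [Det every] [N child]] [PP [P above] [NP [Det some] [N letter]]]]]] [VP [V followed] [NP [Det every] [AP [Adj young]] [N poet]]]]
[S [NP [NP [NP [Det that] [N child]] [PP [P above] [NP [Det every] [N child]]]] [PP [P above] [NP [Det some] [N letter]]]] [VP [V followed] [NP [Det every] [AP [Adj young]] [N poet]]]]
The trees differ in how a recursive rule is bracketed over the same span.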